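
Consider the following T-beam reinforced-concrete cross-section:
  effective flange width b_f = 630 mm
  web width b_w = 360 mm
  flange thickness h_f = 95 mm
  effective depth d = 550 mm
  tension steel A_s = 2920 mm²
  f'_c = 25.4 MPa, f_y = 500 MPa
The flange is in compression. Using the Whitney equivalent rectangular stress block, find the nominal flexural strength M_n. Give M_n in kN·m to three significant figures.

Tension: T = A_s f_y = 2920 × 500 = 1460000 N.
Try a within the flange: a = T/(0.85 f'_c b_f) = 1460000/(0.85 × 25.4 × 630) = 107.34 mm.
a = 107.34 > h_f = 95 mm: the block extends into the web. Split into flange-overhang and web parts.
C_f = 0.85 f'_c (b_f − b_w) h_f = 0.85 × 25.4 × (630 − 360) × 95 = 553784 N.
Remaining web compression depth: a_w = (T − C_f)/(0.85 f'_c b_w) = (1460000 − 553784)/(0.85 × 25.4 × 360) = 116.59 mm.
M_n = C_f(d − h_f/2) + (T − C_f)(d − a_w/2) = 553784 × (550 − 47.5) + 906216 × (550 − 58.295) = 278.28 + 445.59 = 723.87 × 10⁶ N·mm.
M_n = 723.87 kN·m.

M_n ≈ 724 kN·m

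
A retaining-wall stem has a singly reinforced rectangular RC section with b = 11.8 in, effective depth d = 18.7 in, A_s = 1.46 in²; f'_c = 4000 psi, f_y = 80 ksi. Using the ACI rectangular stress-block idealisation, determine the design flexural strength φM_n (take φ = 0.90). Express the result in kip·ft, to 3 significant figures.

T = A_s f_y = 1.46 × 80 = 116.8 kips.
a = T/(0.85 f'_c b) = 116.8/(0.85 × 4 × 11.8) = 2.911 in.
M_n = T(d − a/2) = 116.8 × (18.7 − 1.4555) = 2014.2 kip·in = 2014.2/12 = 167.85 kip·ft.
φM_n = 0.90 × 167.85 = 151.07 kip·ft.

φM_n ≈ 151 kip·ft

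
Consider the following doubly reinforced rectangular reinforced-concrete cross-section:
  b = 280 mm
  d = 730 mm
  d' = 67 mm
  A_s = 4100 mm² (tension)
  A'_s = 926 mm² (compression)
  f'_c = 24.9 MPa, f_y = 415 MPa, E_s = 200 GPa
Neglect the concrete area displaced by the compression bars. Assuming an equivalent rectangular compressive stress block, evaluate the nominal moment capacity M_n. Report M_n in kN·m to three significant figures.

Assume both tension and compression steel yield.
Net tension couple steel: A_s − A'_s = 3174 mm².
a = (A_s − A'_s) f_y / (0.85 f'_c b) = 1317210/(0.85 × 24.9 × 280) = 222.27 mm.
c = a/β₁ = 222.27/0.85 = 261.49 mm; ε'_s = 0.003(c − d')/c = 0.0022 ≥ f_y/E_s = 0.0021, so compression steel does yield.
M_n = (A_s − A'_s) f_y (d − a/2) + A'_s f_y (d − d') = [1317210 × (730 − 111.135) + 384290 × (730 − 67)] × 10⁻⁶ = 815.18 + 254.78 = 1069.96 kN·m.

M_n ≈ 1070 kN·m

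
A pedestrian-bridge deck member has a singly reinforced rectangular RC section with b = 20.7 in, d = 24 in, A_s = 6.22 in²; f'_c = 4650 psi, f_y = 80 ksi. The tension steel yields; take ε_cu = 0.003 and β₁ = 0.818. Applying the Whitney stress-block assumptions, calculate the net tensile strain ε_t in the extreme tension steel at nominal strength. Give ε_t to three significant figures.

ε_t ≈ 0.00668

a = A_s f_y/(0.85 f'_c b) = 6.082 in.
β₁ = 0.818, so c = a/β₁ = 6.082/0.818 = 7.435 in.
From the linear strain diagram with ε_cu = 0.003: ε_t = 0.003 (d − c)/c = 0.003 × (24 − 7.435)/7.435 = 0.00668.
Since ε_t ≥ 0.005, the section is tension-controlled.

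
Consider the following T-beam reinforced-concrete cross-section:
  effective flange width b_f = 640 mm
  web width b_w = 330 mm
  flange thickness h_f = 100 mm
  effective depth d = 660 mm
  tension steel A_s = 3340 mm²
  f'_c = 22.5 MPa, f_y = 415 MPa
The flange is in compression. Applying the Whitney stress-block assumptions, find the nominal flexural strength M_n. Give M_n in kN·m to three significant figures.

M_n ≈ 835 kN·m

Tension: T = A_s f_y = 3340 × 415 = 1386100 N.
Try a within the flange: a = T/(0.85 f'_c b_f) = 1386100/(0.85 × 22.5 × 640) = 113.24 mm.
a = 113.24 > h_f = 100 mm: the block extends into the web. Split into flange-overhang and web parts.
C_f = 0.85 f'_c (b_f − b_w) h_f = 0.85 × 22.5 × (640 − 330) × 100 = 592875 N.
Remaining web compression depth: a_w = (T − C_f)/(0.85 f'_c b_w) = (1386100 − 592875)/(0.85 × 22.5 × 330) = 125.68 mm.
M_n = C_f(d − h_f/2) + (T − C_f)(d − a_w/2) = 592875 × (660 − 50) + 793225 × (660 − 62.84) = 361.65 + 473.68 = 835.33 × 10⁶ N·mm.
M_n = 835.33 kN·m.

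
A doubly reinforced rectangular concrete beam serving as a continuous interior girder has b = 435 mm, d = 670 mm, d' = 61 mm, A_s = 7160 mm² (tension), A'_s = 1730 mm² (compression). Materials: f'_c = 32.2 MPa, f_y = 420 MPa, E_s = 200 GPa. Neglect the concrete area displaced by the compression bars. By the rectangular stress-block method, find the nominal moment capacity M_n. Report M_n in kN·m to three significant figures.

M_n ≈ 1750 kN·m

Assume both tension and compression steel yield.
Net tension couple steel: A_s − A'_s = 5430 mm².
a = (A_s − A'_s) f_y / (0.85 f'_c b) = 2280600/(0.85 × 32.2 × 435) = 191.55 mm.
c = a/β₁ = 191.55/0.82 = 233.60 mm; ε'_s = 0.003(c − d')/c = 0.0022 ≥ f_y/E_s = 0.0021, so compression steel does yield.
M_n = (A_s − A'_s) f_y (d − a/2) + A'_s f_y (d − d') = [2280600 × (670 − 95.775) + 726600 × (670 − 61)] × 10⁻⁶ = 1309.58 + 442.50 = 1752.08 kN·m.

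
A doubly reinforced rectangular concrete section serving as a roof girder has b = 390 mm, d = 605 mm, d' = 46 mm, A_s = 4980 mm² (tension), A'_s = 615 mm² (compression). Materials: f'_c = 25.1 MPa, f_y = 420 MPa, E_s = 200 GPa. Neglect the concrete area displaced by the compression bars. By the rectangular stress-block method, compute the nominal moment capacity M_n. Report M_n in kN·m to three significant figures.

Assume both tension and compression steel yield.
Net tension couple steel: A_s − A'_s = 4365 mm².
a = (A_s − A'_s) f_y / (0.85 f'_c b) = 1833300/(0.85 × 25.1 × 390) = 220.33 mm.
c = a/β₁ = 220.33/0.85 = 259.21 mm; ε'_s = 0.003(c − d')/c = 0.0025 ≥ f_y/E_s = 0.0021, so compression steel does yield.
M_n = (A_s − A'_s) f_y (d − a/2) + A'_s f_y (d − d') = [1833300 × (605 − 110.165) + 258300 × (605 − 46)] × 10⁻⁶ = 907.18 + 144.39 = 1051.57 kN·m.

M_n ≈ 1050 kN·m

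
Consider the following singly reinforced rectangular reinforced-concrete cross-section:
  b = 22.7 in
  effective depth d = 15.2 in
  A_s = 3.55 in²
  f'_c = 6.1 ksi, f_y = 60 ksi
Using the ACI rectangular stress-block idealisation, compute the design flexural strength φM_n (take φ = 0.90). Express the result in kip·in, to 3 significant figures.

φM_n ≈ 2740 kip·in

T = A_s f_y = 3.55 × 60 = 213 kips.
a = T/(0.85 f'_c b) = 213/(0.85 × 6.1 × 22.7) = 1.810 in.
M_n = T(d − a/2) = 213 × (15.2 − 0.905) = 3044.8 kip·in.
φM_n = 0.90 × 3044.8 = 2740.3 kip·in.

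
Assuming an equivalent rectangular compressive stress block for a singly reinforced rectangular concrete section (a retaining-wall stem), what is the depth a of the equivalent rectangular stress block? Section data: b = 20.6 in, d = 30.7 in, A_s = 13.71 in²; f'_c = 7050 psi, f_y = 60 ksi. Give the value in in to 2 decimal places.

a ≈ 6.66 in

T = A_s f_y = 13.71 × 60 = 822.6 kips.
a = T/(0.85 f'_c b) = 822.6/(0.85 × 7.05 × 20.6) = 6.66 in.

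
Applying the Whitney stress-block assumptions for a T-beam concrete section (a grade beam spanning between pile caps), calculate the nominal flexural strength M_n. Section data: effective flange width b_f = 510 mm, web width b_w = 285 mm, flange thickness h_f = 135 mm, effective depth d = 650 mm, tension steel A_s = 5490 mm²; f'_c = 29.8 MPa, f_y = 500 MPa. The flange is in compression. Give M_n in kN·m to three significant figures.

Tension: T = A_s f_y = 5490 × 500 = 2745000 N.
Try a within the flange: a = T/(0.85 f'_c b_f) = 2745000/(0.85 × 29.8 × 510) = 212.49 mm.
a = 212.49 > h_f = 135 mm: the block extends into the web. Split into flange-overhang and web parts.
C_f = 0.85 f'_c (b_f − b_w) h_f = 0.85 × 29.8 × (510 − 285) × 135 = 769399 N.
Remaining web compression depth: a_w = (T − C_f)/(0.85 f'_c b_w) = (2745000 − 769399)/(0.85 × 29.8 × 285) = 273.66 mm.
M_n = C_f(d − h_f/2) + (T − C_f)(d − a_w/2) = 769399 × (650 − 67.5) + 1975601 × (650 − 136.83) = 448.17 + 1013.82 = 1461.99 × 10⁶ N·mm.
M_n = 1461.99 kN·m.

M_n ≈ 1460 kN·m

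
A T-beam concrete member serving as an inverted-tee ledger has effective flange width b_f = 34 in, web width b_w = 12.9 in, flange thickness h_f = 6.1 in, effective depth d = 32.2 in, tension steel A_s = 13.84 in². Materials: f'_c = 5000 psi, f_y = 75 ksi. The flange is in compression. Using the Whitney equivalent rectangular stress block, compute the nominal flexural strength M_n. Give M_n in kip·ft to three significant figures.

Tension: T = A_s f_y = 13.84 × 75 = 1038 kips.
Try a within the flange: a = T/(0.85 f'_c b_f) = 1038/(0.85 × 5 × 34) = 7.183 in.
a = 7.183 > h_f = 6.1 in: the block extends into the web. Split into flange-overhang and web parts.
C_f = 0.85 f'_c (b_f − b_w) h_f = 0.85 × 5 × (34 − 12.9) × 6.1 = 547.0 kips.
Remaining web compression depth: a_w = (T − C_f)/(0.85 f'_c b_w) = (1038 − 547.0)/(0.85 × 5 × 12.9) = 8.956 in.
M_n = C_f(d − h_f/2) + (T − C_f)(d − a_w/2) = 547.0 × (32.2 − 3.05) + 491 × (32.2 − 4.478) = 15945.1 + 13611.5 = 29556.6 kip·in.
M_n = 29556.6/12 = 2463.05 kip·ft.

M_n ≈ 2460 kip·ft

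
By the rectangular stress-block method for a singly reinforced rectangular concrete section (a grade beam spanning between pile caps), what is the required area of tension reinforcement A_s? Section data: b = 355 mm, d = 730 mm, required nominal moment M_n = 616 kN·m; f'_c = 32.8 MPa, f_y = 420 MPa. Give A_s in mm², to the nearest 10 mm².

A_s ≈ 2140 mm²

With M_n = 0.85 f'_c a b (d − a/2), solve the quadratic for a:
a = d − √(d² − 2M_n/(0.85 f'_c b)) = 730 − √(730² − 2 × 616×10⁶/(0.85 × 32.8 × 355)) = 90.92 mm.
A_s = 0.85 f'_c a b / f_y = 0.85 × 32.8 × 90.92 × 355 / 420 = 2142.6 mm².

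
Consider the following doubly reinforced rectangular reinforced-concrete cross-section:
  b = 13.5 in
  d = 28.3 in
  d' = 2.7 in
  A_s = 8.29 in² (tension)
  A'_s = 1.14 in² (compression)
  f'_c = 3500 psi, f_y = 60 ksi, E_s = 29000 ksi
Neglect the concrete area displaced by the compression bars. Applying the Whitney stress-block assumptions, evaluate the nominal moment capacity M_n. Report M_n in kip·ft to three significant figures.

M_n ≈ 967 kip·ft

Assume both steels yield.
a = (A_s − A'_s) f_y/(0.85 f'_c b) = (8.29 − 1.14) × 60/(0.85 × 3.5 × 13.5) = 10.682 in.
c = a/β₁ = 10.682/0.85 = 12.567 in; ε'_s = 0.003(c − d')/c = 0.0024 ≥ ε_y = 0.0021, so the compression steel yields.
M_n = (A_s − A'_s) f_y (d − a/2) + A'_s f_y (d − d') = 429 × (28.3 − 5.341) + 68.4 × (28.3 − 2.7) = 9849.4 + 1751.0 = 11600.4 kip·in = 11600.4/12 = 966.70 kip·ft.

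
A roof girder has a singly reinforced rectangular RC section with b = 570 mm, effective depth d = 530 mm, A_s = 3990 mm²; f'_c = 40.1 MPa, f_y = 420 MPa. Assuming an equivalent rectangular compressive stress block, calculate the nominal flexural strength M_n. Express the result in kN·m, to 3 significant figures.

M_n ≈ 816 kN·m

T = A_s f_y = 3990 × 420 = 1675800 N = 1675.8 kN.
From C = T: a = T/(0.85 f'_c b) = 1675800/(0.85 × 40.1 × 570) = 86.25 mm.
M_n = T(d − a/2) = 1675.8 kN × (530 − 43.125) mm = 815.91 kN·m.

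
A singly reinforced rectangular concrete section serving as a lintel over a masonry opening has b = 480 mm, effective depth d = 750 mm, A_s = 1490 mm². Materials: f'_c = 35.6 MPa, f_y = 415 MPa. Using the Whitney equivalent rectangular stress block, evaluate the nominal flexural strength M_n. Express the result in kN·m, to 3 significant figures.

M_n ≈ 451 kN·m

T = A_s f_y = 1490 × 415 = 618350 N = 618.35 kN.
From C = T: a = T/(0.85 f'_c b) = 618350/(0.85 × 35.6 × 480) = 42.57 mm.
M_n = T(d − a/2) = 618.35 kN × (750 − 21.285) mm = 450.60 kN·m.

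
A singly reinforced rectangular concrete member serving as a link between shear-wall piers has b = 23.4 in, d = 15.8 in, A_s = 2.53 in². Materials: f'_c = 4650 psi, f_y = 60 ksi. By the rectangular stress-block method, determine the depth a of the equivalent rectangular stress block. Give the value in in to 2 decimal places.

T = A_s f_y = 2.53 × 60 = 151.8 kips.
a = T/(0.85 f'_c b) = 151.8/(0.85 × 4.65 × 23.4) = 1.64 in.

a ≈ 1.64 in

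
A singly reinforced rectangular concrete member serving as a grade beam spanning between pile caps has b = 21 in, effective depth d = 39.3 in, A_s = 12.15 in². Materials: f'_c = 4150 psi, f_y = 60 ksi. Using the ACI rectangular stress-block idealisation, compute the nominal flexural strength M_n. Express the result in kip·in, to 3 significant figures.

T = A_s f_y = 12.15 × 60 = 729 kips.
a = T/(0.85 f'_c b) = 729/(0.85 × 4.15 × 21) = 9.841 in.
M_n = T(d − a/2) = 729 × (39.3 − 4.9205) = 25062.7 kip·in.

M_n ≈ 25100 kip·in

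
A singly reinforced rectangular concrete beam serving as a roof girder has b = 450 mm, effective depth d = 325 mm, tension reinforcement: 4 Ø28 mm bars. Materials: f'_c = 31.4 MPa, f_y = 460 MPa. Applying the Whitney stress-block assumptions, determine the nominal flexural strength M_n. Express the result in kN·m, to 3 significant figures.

A_s = 4 × 616 = 2464 mm².
T = A_s f_y = 2464 × 460 = 1133440 N = 1133.44 kN.
From C = T: a = T/(0.85 f'_c b) = 1133440/(0.85 × 31.4 × 450) = 94.37 mm.
M_n = T(d − a/2) = 1133.44 kN × (325 − 47.185) mm = 314.89 kN·m.

M_n ≈ 315 kN·m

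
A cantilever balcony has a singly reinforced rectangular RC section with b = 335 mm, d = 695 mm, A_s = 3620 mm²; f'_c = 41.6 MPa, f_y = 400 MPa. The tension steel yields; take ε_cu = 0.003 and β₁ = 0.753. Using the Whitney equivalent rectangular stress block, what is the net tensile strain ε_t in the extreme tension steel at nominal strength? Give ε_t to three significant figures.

a = A_s f_y/(0.85 f'_c b) = 122.24 mm.
β₁ = 0.753, so c = a/β₁ = 122.24/0.753 = 162.34 mm.
From the linear strain diagram with ε_cu = 0.003: ε_t = 0.003 (d − c)/c = 0.003 × (695 − 162.34)/162.34 = 0.00984.
Since ε_t ≥ 0.005, the section is tension-controlled.

ε_t ≈ 0.00984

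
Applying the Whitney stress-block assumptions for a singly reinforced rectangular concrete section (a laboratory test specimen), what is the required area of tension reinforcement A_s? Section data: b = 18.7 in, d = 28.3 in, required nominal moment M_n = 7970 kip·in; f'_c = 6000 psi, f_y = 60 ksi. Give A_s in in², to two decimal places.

A_s ≈ 4.97 in²

From M_n = 0.85 f'_c a b (d − a/2):
a = d − √(d² − 2M_n/(0.85 f'_c b)) = 28.3 − √(28.3² − 2 × 7970/(0.85 × 6 × 18.7)) = 3.126 in.
A_s = 0.85 f'_c a b / f_y = 0.85 × 6 × 3.126 × 18.7 / 60 = 4.969 in².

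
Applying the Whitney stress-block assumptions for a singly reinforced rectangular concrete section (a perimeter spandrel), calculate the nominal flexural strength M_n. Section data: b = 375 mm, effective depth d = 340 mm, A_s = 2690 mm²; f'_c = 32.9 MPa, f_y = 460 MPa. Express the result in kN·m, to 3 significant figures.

T = A_s f_y = 2690 × 460 = 1237400 N = 1237.4 kN.
From C = T: a = T/(0.85 f'_c b) = 1237400/(0.85 × 32.9 × 375) = 118.00 mm.
M_n = T(d − a/2) = 1237.4 kN × (340 − 59) mm = 347.71 kN·m.

M_n ≈ 348 kN·m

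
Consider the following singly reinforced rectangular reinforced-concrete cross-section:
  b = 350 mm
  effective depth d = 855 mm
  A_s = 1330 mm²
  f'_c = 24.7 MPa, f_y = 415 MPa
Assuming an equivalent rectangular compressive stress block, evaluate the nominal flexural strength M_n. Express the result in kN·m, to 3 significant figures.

T = A_s f_y = 1330 × 415 = 551950 N = 551.95 kN.
From C = T: a = T/(0.85 f'_c b) = 551950/(0.85 × 24.7 × 350) = 75.11 mm.
M_n = T(d − a/2) = 551.95 kN × (855 − 37.555) mm = 451.19 kN·m.

M_n ≈ 451 kN·m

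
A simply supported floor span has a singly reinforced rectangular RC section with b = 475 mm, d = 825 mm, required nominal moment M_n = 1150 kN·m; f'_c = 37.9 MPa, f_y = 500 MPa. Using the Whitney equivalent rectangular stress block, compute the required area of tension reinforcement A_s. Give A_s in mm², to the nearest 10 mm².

A_s ≈ 2960 mm²

With M_n = 0.85 f'_c a b (d − a/2), solve the quadratic for a:
a = d − √(d² − 2M_n/(0.85 f'_c b)) = 825 − √(825² − 2 × 1150×10⁶/(0.85 × 37.9 × 475)) = 96.77 mm.
A_s = 0.85 f'_c a b / f_y = 0.85 × 37.9 × 96.77 × 475 / 500 = 2961.6 mm².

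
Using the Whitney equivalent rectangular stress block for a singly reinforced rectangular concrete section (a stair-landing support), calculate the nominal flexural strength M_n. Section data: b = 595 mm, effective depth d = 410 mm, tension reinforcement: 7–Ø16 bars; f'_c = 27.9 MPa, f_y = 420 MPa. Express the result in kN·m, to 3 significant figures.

M_n ≈ 230 kN·m

A_s = 7 × 201 = 1407 mm².
T = A_s f_y = 1407 × 420 = 590940 N = 590.94 kN.
From C = T: a = T/(0.85 f'_c b) = 590940/(0.85 × 27.9 × 595) = 41.88 mm.
M_n = T(d − a/2) = 590.94 kN × (410 − 20.94) mm = 229.91 kN·m.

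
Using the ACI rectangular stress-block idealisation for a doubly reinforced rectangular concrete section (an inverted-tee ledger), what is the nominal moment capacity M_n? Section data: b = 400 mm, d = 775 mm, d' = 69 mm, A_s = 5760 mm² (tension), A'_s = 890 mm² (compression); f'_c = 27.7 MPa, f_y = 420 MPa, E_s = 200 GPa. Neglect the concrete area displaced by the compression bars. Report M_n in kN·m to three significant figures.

Assume both tension and compression steel yield.
Net tension couple steel: A_s − A'_s = 4870 mm².
a = (A_s − A'_s) f_y / (0.85 f'_c b) = 2045400/(0.85 × 27.7 × 400) = 217.18 mm.
c = a/β₁ = 217.18/0.85 = 255.51 mm; ε'_s = 0.003(c − d')/c = 0.0022 ≥ f_y/E_s = 0.0021, so compression steel does yield.
M_n = (A_s − A'_s) f_y (d − a/2) + A'_s f_y (d − d') = [2045400 × (775 − 108.59) + 373800 × (775 − 69)] × 10⁻⁶ = 1363.08 + 263.90 = 1626.98 kN·m.

M_n ≈ 1630 kN·m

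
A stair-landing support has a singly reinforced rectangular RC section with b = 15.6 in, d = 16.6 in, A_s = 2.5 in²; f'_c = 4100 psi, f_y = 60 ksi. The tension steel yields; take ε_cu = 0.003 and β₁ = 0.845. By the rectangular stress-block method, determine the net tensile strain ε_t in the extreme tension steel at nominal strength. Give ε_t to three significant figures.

ε_t ≈ 0.0123

a = A_s f_y/(0.85 f'_c b) = 2.759 in.
β₁ = 0.845, so c = a/β₁ = 2.759/0.845 = 3.265 in.
From the linear strain diagram with ε_cu = 0.003: ε_t = 0.003 (d − c)/c = 0.003 × (16.6 − 3.265)/3.265 = 0.0123.
Since ε_t ≥ 0.005, the section is tension-controlled.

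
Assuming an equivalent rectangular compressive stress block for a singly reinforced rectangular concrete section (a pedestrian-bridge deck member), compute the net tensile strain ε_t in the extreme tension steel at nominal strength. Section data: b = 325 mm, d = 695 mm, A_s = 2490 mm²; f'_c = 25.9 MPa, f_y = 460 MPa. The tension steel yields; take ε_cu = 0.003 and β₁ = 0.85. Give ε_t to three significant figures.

a = A_s f_y/(0.85 f'_c b) = 160.09 mm.
β₁ = 0.85, so c = a/β₁ = 160.09/0.85 = 188.34 mm.
From the linear strain diagram with ε_cu = 0.003: ε_t = 0.003 (d − c)/c = 0.003 × (695 − 188.34)/188.34 = 0.00807.
Since ε_t ≥ 0.005, the section is tension-controlled.

ε_t ≈ 0.00807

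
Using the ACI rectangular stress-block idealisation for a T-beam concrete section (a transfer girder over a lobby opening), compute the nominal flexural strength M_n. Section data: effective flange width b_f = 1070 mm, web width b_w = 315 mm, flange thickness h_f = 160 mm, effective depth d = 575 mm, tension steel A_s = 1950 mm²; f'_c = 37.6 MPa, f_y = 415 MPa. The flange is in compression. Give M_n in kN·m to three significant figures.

Tension: T = A_s f_y = 1950 × 415 = 809250 N.
Try a within the flange: a = T/(0.85 f'_c b_f) = 809250/(0.85 × 37.6 × 1070) = 23.66 mm.
Since a = 23.66 ≤ h_f = 160 mm, the stress block lies entirely in the flange; analyse as a rectangular beam of width b_f.
M_n = T(d − a/2) = 809250 × (575 − 11.83) = 455.75 × 10⁶ N·mm.
M_n = 455.75 kN·m.

M_n ≈ 456 kN·m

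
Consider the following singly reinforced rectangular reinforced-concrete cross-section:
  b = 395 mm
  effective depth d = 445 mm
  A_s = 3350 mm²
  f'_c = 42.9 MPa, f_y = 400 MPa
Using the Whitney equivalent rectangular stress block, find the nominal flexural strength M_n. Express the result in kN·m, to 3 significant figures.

M_n ≈ 534 kN·m

T = A_s f_y = 3350 × 400 = 1340000 N = 1340 kN.
From C = T: a = T/(0.85 f'_c b) = 1340000/(0.85 × 42.9 × 395) = 93.03 mm.
M_n = T(d − a/2) = 1340 kN × (445 − 46.515) mm = 533.97 kN·m.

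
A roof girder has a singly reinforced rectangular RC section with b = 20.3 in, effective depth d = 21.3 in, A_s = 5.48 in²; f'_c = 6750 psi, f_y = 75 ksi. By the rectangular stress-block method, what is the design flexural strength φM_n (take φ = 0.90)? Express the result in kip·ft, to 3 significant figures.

T = A_s f_y = 5.48 × 75 = 411 kips.
a = T/(0.85 f'_c b) = 411/(0.85 × 6.75 × 20.3) = 3.529 in.
M_n = T(d − a/2) = 411 × (21.3 − 1.7645) = 8029.1 kip·in = 8029.1/12 = 669.09 kip·ft.
φM_n = 0.90 × 669.09 = 602.18 kip·ft.

φM_n ≈ 602 kip·ft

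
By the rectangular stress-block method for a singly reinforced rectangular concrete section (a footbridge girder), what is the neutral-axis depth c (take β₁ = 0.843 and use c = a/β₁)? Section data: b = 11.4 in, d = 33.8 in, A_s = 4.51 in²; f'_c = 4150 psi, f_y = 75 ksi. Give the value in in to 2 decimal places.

T = A_s f_y = 4.51 × 75 = 338.25 kips.
a = T/(0.85 f'_c b) = 338.25/(0.85 × 4.15 × 11.4) = 8.4114 in.
With β₁ = 0.843, c = a/β₁ = 8.4114/0.843 = 9.98 in.

c ≈ 9.98 in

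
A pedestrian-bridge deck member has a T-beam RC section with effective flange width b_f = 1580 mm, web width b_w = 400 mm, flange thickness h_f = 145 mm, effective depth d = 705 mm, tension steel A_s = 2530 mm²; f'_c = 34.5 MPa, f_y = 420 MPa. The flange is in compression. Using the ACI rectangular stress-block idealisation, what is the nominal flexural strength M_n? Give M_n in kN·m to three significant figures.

M_n ≈ 737 kN·m

Tension: T = A_s f_y = 2530 × 420 = 1062600 N.
Try a within the flange: a = T/(0.85 f'_c b_f) = 1062600/(0.85 × 34.5 × 1580) = 22.93 mm.
Since a = 22.93 ≤ h_f = 145 mm, the stress block lies entirely in the flange; analyse as a rectangular beam of width b_f.
M_n = T(d − a/2) = 1062600 × (705 − 11.465) = 736.95 × 10⁶ N·mm.
M_n = 736.95 kN·m.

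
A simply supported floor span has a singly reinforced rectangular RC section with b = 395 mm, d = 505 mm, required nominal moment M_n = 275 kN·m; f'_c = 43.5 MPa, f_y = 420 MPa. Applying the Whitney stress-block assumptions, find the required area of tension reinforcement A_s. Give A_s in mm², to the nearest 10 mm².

With M_n = 0.85 f'_c a b (d − a/2), solve the quadratic for a:
a = d − √(d² − 2M_n/(0.85 f'_c b)) = 505 − √(505² − 2 × 275×10⁶/(0.85 × 43.5 × 395)) = 38.77 mm.
A_s = 0.85 f'_c a b / f_y = 0.85 × 43.5 × 38.77 × 395 / 420 = 1348.2 mm².

A_s ≈ 1350 mm²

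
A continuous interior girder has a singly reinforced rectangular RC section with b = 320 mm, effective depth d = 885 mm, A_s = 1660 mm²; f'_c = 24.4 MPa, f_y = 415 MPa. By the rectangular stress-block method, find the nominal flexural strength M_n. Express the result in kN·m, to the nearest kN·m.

T = A_s f_y = 1660 × 415 = 688900 N = 688.9 kN.
From C = T: a = T/(0.85 f'_c b) = 688900/(0.85 × 24.4 × 320) = 103.80 mm.
M_n = T(d − a/2) = 688.9 kN × (885 − 51.9) mm = 573.92 kN·m.

M_n ≈ 574 kN·m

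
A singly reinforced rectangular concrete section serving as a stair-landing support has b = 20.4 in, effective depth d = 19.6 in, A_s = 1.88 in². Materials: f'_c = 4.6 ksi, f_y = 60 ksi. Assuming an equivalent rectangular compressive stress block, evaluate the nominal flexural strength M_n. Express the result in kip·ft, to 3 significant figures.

M_n ≈ 178 kip·ft

T = A_s f_y = 1.88 × 60 = 112.8 kips.
a = T/(0.85 f'_c b) = 112.8/(0.85 × 4.6 × 20.4) = 1.414 in.
M_n = T(d − a/2) = 112.8 × (19.6 − 0.707) = 2131.1 kip·in = 2131.1/12 = 177.59 kip·ft.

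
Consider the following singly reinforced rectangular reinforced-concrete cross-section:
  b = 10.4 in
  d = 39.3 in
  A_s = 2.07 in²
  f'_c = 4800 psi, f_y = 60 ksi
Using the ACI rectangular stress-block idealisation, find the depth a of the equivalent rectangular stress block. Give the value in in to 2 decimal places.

T = A_s f_y = 2.07 × 60 = 124.2 kips.
a = T/(0.85 f'_c b) = 124.2/(0.85 × 4.8 × 10.4) = 2.93 in.

a ≈ 2.93 in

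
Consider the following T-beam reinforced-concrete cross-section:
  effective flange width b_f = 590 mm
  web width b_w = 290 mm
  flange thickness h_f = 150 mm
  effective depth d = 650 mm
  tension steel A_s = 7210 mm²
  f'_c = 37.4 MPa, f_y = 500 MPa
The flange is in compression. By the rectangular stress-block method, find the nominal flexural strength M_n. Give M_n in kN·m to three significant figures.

Tension: T = A_s f_y = 7210 × 500 = 3605000 N.
Try a within the flange: a = T/(0.85 f'_c b_f) = 3605000/(0.85 × 37.4 × 590) = 192.20 mm.
a = 192.20 > h_f = 150 mm: the block extends into the web. Split into flange-overhang and web parts.
C_f = 0.85 f'_c (b_f − b_w) h_f = 0.85 × 37.4 × (590 − 290) × 150 = 1430550 N.
Remaining web compression depth: a_w = (T − C_f)/(0.85 f'_c b_w) = (3605000 − 1430550)/(0.85 × 37.4 × 290) = 235.86 mm.
M_n = C_f(d − h_f/2) + (T − C_f)(d − a_w/2) = 1430550 × (650 − 75) + 2174450 × (650 − 117.93) = 822.57 + 1156.96 = 1979.53 × 10⁶ N·mm.
M_n = 1979.53 kN·m.

M_n ≈ 1980 kN·m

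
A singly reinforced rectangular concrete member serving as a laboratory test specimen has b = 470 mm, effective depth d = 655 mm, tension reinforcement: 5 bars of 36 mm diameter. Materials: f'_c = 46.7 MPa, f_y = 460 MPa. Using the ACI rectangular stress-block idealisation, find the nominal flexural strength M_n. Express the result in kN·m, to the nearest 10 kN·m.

M_n ≈ 1390 kN·m

A_s = 5 × 1018 = 5090 mm².
T = A_s f_y = 5090 × 460 = 2341400 N = 2341.4 kN.
From C = T: a = T/(0.85 f'_c b) = 2341400/(0.85 × 46.7 × 470) = 125.50 mm.
M_n = T(d − a/2) = 2341.4 kN × (655 − 62.75) mm = 1386.69 kN·m.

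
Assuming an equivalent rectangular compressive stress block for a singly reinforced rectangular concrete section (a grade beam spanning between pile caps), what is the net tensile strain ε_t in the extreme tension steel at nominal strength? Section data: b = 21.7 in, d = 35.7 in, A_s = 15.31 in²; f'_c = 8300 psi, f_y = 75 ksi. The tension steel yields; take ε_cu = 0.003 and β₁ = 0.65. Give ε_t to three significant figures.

a = A_s f_y/(0.85 f'_c b) = 7.500 in.
β₁ = 0.65, so c = a/β₁ = 7.500/0.65 = 11.538 in.
From the linear strain diagram with ε_cu = 0.003: ε_t = 0.003 (d − c)/c = 0.003 × (35.7 − 11.538)/11.538 = 0.00628.
Since ε_t ≥ 0.005, the section is tension-controlled.

ε_t ≈ 0.00628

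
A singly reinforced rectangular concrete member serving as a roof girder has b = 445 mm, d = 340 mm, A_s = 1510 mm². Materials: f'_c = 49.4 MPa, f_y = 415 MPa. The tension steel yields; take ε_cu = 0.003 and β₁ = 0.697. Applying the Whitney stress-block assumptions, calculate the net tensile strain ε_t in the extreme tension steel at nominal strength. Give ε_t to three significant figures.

ε_t ≈ 0.0182

a = A_s f_y/(0.85 f'_c b) = 33.54 mm.
β₁ = 0.697, so c = a/β₁ = 33.54/0.697 = 48.12 mm.
From the linear strain diagram with ε_cu = 0.003: ε_t = 0.003 (d − c)/c = 0.003 × (340 − 48.12)/48.12 = 0.0182.
Since ε_t ≥ 0.005, the section is tension-controlled.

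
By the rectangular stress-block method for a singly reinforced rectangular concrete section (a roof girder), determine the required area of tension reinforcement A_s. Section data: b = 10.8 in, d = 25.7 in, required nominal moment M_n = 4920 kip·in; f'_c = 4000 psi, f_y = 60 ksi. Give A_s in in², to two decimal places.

From M_n = 0.85 f'_c a b (d − a/2):
a = d − √(d² − 2M_n/(0.85 f'_c b)) = 25.7 − √(25.7² − 2 × 4920/(0.85 × 4 × 10.8)) = 5.888 in.
A_s = 0.85 f'_c a b / f_y = 0.85 × 4 × 5.888 × 10.8 / 60 = 3.603 in².

A_s ≈ 3.60 in²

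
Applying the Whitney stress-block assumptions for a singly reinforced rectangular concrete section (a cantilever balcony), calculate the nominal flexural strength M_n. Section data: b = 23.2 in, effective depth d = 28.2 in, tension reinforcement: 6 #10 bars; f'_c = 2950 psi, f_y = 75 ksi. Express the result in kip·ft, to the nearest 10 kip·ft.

A_s = 6 × 1.27 = 7.62 in².
T = A_s f_y = 7.62 × 75 = 571.5 kips.
a = T/(0.85 f'_c b) = 571.5/(0.85 × 2.95 × 23.2) = 9.824 in.
M_n = T(d − a/2) = 571.5 × (28.2 − 4.912) = 13309.1 kip·in = 13309.1/12 = 1109.09 kip·ft.

M_n ≈ 1110 kip·ft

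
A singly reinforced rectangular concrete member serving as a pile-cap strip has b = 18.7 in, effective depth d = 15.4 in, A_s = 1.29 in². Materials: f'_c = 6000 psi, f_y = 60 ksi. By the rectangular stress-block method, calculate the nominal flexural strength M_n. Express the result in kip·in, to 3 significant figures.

M_n ≈ 1160 kip·in

T = A_s f_y = 1.29 × 60 = 77.4 kips.
a = T/(0.85 f'_c b) = 77.4/(0.85 × 6 × 18.7) = 0.812 in.
M_n = T(d − a/2) = 77.4 × (15.4 − 0.406) = 1160.5 kip·in.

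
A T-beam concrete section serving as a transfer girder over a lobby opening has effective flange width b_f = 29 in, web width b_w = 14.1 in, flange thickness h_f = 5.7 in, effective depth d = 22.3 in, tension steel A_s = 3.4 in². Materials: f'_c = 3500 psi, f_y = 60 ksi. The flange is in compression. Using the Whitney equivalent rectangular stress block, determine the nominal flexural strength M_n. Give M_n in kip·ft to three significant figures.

M_n ≈ 359 kip·ft

Tension: T = A_s f_y = 3.4 × 60 = 204 kips.
Try a within the flange: a = T/(0.85 f'_c b_f) = 204/(0.85 × 3.5 × 29) = 2.365 in.
Since a = 2.365 ≤ h_f = 5.7 in, the stress block lies entirely in the flange; analyse as a rectangular beam of width b_f.
M_n = T(d − a/2) = 204 × (22.3 − 1.1825) = 4308.0 kip·in.
M_n = 4308.0/12 = 359.00 kip·ft.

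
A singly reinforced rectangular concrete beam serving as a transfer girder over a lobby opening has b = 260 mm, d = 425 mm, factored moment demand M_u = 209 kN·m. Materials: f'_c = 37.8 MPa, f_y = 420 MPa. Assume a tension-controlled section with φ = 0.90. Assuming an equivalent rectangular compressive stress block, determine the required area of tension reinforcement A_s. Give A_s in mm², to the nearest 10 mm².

A_s ≈ 1420 mm²

M_n = M_u/φ = 209/0.90 = 232.222 kN·m.
With M_n = 0.85 f'_c a b (d − a/2), solve the quadratic for a:
a = d − √(d² − 2M_n/(0.85 f'_c b)) = 425 − √(425² − 2 × 232.222×10⁶/(0.85 × 37.8 × 260)) = 71.41 mm.
A_s = 0.85 f'_c a b / f_y = 0.85 × 37.8 × 71.41 × 260 / 420 = 1420.3 mm².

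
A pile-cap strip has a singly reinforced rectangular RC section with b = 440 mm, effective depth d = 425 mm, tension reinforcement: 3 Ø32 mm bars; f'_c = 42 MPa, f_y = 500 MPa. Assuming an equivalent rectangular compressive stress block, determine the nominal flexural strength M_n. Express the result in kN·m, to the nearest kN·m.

A_s = 3 × 804 = 2412 mm².
T = A_s f_y = 2412 × 500 = 1206000 N = 1206 kN.
From C = T: a = T/(0.85 f'_c b) = 1206000/(0.85 × 42 × 440) = 76.78 mm.
M_n = T(d − a/2) = 1206 kN × (425 − 38.39) mm = 466.25 kN·m.

M_n ≈ 466 kN·m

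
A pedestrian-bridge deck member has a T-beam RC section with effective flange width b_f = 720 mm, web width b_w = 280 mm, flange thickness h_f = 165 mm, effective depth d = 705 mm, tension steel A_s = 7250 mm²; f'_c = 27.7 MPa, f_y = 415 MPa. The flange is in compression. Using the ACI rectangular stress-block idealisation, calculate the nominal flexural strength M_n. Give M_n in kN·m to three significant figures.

M_n ≈ 1850 kN·m

Tension: T = A_s f_y = 7250 × 415 = 3008750 N.
Try a within the flange: a = T/(0.85 f'_c b_f) = 3008750/(0.85 × 27.7 × 720) = 177.48 mm.
a = 177.48 > h_f = 165 mm: the block extends into the web. Split into flange-overhang and web parts.
C_f = 0.85 f'_c (b_f − b_w) h_f = 0.85 × 27.7 × (720 − 280) × 165 = 1709367 N.
Remaining web compression depth: a_w = (T − C_f)/(0.85 f'_c b_w) = (3008750 − 1709367)/(0.85 × 27.7 × 280) = 197.10 mm.
M_n = C_f(d − h_f/2) + (T − C_f)(d − a_w/2) = 1709367 × (705 − 82.5) + 1299383 × (705 − 98.55) = 1064.08 + 788.01 = 1852.09 × 10⁶ N·mm.
M_n = 1852.09 kN·m.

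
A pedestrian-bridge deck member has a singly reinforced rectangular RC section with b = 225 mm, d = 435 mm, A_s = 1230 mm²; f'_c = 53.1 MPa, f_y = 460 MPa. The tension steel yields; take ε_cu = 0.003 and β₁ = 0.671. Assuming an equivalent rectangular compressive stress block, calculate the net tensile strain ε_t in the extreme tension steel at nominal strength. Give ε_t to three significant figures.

a = A_s f_y/(0.85 f'_c b) = 55.71 mm.
β₁ = 0.671, so c = a/β₁ = 55.71/0.671 = 83.03 mm.
From the linear strain diagram with ε_cu = 0.003: ε_t = 0.003 (d − c)/c = 0.003 × (435 − 83.03)/83.03 = 0.0127.
Since ε_t ≥ 0.005, the section is tension-controlled.

ε_t ≈ 0.0127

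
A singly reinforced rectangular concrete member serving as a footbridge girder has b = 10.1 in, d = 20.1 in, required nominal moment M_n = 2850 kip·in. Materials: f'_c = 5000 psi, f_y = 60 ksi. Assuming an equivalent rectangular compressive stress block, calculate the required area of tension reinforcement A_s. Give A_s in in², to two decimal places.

From M_n = 0.85 f'_c a b (d − a/2):
a = d − √(d² − 2M_n/(0.85 f'_c b)) = 20.1 − √(20.1² − 2 × 2850/(0.85 × 5 × 10.1)) = 3.631 in.
A_s = 0.85 f'_c a b / f_y = 0.85 × 5 × 3.631 × 10.1 / 60 = 2.598 in².

A_s ≈ 2.60 in²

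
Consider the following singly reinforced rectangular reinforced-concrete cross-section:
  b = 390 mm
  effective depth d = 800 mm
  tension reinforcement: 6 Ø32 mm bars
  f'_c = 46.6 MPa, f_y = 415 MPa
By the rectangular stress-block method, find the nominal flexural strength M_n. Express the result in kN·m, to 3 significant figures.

A_s = 6 × 804 = 4824 mm².
T = A_s f_y = 4824 × 415 = 2001960 N = 2001.96 kN.
From C = T: a = T/(0.85 f'_c b) = 2001960/(0.85 × 46.6 × 390) = 129.59 mm.
M_n = T(d − a/2) = 2001.96 kN × (800 − 64.795) mm = 1471.85 kN·m.

M_n ≈ 1470 kN·m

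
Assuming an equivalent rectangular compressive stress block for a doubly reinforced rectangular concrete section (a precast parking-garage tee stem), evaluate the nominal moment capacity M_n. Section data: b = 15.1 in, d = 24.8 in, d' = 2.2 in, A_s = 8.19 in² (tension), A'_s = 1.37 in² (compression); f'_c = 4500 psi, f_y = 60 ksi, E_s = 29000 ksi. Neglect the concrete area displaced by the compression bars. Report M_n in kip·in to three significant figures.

M_n ≈ 10600 kip·in

Assume both steels yield.
a = (A_s − A'_s) f_y/(0.85 f'_c b) = (8.19 − 1.37) × 60/(0.85 × 4.5 × 15.1) = 7.085 in.
c = a/β₁ = 7.085/0.825 = 8.588 in; ε'_s = 0.003(c − d')/c = 0.0022 ≥ ε_y = 0.0021, so the compression steel yields.
M_n = (A_s − A'_s) f_y (d − a/2) + A'_s f_y (d − d') = 409.2 × (24.8 − 3.5425) + 82.2 × (24.8 − 2.2) = 8698.6 + 1857.7 = 10556.3 kip·in.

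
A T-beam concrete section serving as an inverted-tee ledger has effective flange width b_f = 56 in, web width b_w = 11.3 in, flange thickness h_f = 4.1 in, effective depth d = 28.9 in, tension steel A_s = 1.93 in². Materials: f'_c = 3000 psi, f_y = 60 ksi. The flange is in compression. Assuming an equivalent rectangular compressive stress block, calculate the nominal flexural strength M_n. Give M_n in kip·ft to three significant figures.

Tension: T = A_s f_y = 1.93 × 60 = 115.8 kips.
Try a within the flange: a = T/(0.85 f'_c b_f) = 115.8/(0.85 × 3 × 56) = 0.811 in.
Since a = 0.811 ≤ h_f = 4.1 in, the stress block lies entirely in the flange; analyse as a rectangular beam of width b_f.
M_n = T(d − a/2) = 115.8 × (28.9 − 0.4055) = 3299.7 kip·in.
M_n = 3299.7/12 = 274.98 kip·ft.

M_n ≈ 275 kip·ft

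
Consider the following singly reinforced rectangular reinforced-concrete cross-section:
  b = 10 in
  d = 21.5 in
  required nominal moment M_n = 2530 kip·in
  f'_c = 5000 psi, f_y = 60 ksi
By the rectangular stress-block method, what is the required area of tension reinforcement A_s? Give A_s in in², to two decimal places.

From M_n = 0.85 f'_c a b (d − a/2):
a = d − √(d² − 2M_n/(0.85 f'_c b)) = 21.5 − √(21.5² − 2 × 2530/(0.85 × 5 × 10)) = 2.975 in.
A_s = 0.85 f'_c a b / f_y = 0.85 × 5 × 2.975 × 10 / 60 = 2.107 in².

A_s ≈ 2.11 in²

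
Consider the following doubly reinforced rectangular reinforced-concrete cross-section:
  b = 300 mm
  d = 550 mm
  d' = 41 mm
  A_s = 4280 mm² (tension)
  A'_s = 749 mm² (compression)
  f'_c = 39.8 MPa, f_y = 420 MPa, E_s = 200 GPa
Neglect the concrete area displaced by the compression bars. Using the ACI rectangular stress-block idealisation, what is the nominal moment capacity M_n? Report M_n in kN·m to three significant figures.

M_n ≈ 867 kN·m

Assume both tension and compression steel yield.
Net tension couple steel: A_s − A'_s = 3531 mm².
a = (A_s − A'_s) f_y / (0.85 f'_c b) = 1483020/(0.85 × 39.8 × 300) = 146.12 mm.
c = a/β₁ = 146.12/0.766 = 190.76 mm; ε'_s = 0.003(c − d')/c = 0.0024 ≥ f_y/E_s = 0.0021, so compression steel does yield.
M_n = (A_s − A'_s) f_y (d − a/2) + A'_s f_y (d − d') = [1483020 × (550 − 73.06) + 314580 × (550 − 41)] × 10⁻⁶ = 707.31 + 160.12 = 867.43 kN·m.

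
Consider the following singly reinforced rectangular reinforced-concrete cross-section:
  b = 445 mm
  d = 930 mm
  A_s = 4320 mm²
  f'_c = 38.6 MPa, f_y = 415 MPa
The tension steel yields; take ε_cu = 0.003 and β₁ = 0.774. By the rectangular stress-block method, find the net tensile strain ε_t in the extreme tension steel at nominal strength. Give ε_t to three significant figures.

a = A_s f_y/(0.85 f'_c b) = 122.79 mm.
β₁ = 0.774, so c = a/β₁ = 122.79/0.774 = 158.64 mm.
From the linear strain diagram with ε_cu = 0.003: ε_t = 0.003 (d − c)/c = 0.003 × (930 − 158.64)/158.64 = 0.0146.
Since ε_t ≥ 0.005, the section is tension-controlled.

ε_t ≈ 0.0146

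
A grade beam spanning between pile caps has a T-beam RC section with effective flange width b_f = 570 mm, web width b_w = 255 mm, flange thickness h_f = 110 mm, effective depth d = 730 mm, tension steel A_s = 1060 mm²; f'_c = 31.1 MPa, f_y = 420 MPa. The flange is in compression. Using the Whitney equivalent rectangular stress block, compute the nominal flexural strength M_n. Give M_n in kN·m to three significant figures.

M_n ≈ 318 kN·m

Tension: T = A_s f_y = 1060 × 420 = 445200 N.
Try a within the flange: a = T/(0.85 f'_c b_f) = 445200/(0.85 × 31.1 × 570) = 29.55 mm.
Since a = 29.55 ≤ h_f = 110 mm, the stress block lies entirely in the flange; analyse as a rectangular beam of width b_f.
M_n = T(d − a/2) = 445200 × (730 − 14.775) = 318.42 × 10⁶ N·mm.
M_n = 318.42 kN·m.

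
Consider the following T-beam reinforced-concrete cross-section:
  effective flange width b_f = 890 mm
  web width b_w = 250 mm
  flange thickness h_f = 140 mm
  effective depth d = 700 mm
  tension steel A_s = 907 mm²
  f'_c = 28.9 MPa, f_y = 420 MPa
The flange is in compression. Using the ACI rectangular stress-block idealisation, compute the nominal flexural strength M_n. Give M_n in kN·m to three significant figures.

Tension: T = A_s f_y = 907 × 420 = 380940 N.
Try a within the flange: a = T/(0.85 f'_c b_f) = 380940/(0.85 × 28.9 × 890) = 17.42 mm.
Since a = 17.42 ≤ h_f = 140 mm, the stress block lies entirely in the flange; analyse as a rectangular beam of width b_f.
M_n = T(d − a/2) = 380940 × (700 − 8.71) = 263.34 × 10⁶ N·mm.
M_n = 263.34 kN·m.

M_n ≈ 263 kN·m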